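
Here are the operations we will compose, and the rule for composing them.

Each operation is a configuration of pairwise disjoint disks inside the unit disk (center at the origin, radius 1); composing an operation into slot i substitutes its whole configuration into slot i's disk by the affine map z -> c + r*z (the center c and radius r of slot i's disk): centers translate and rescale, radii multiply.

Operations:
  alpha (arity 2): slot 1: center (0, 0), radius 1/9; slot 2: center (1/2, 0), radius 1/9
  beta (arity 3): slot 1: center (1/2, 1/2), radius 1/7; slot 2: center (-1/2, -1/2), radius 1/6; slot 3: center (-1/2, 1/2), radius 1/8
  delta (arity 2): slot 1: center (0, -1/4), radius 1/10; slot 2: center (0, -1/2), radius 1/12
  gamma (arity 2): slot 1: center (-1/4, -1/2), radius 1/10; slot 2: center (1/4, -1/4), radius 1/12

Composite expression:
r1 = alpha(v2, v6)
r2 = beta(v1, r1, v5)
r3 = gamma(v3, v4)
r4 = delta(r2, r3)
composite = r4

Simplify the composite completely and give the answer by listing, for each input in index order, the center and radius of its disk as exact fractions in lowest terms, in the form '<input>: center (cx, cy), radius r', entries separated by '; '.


v1: center (1/20, -1/5), radius 1/70; v2: center (-1/20, -3/10), radius 1/540; v3: center (-1/48, -13/24), radius 1/120; v4: center (1/48, -25/48), radius 1/144; v5: center (-1/20, -1/5), radius 1/80; v6: center (-1/24, -3/10), radius 1/540

Each v-disk chains the slot maps above it in delta; radii multiply.
v1: after 2 affine steps, its disk has center (1/20, -1/5), radius 1/70
v2: after 3 affine steps, its disk has center (-1/20, -3/10), radius 1/540
v6: after 3 affine steps, its disk has center (-1/24, -3/10), radius 1/540
v5: after 2 affine steps, its disk has center (-1/20, -1/5), radius 1/80
v3: after 2 affine steps, its disk has center (-1/48, -13/24), radius 1/120
v4: after 2 affine steps, its disk has center (1/48, -25/48), radius 1/144


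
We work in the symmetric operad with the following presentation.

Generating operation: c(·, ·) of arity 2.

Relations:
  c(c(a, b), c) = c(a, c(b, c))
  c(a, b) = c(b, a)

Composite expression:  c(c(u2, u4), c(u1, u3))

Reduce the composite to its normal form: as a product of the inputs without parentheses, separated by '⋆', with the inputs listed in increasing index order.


With c associative and commutative, the u-input set is all that matters.
c(u2, u4) unparenthesizes to u2 ⋆ u4
c(u1, u3) unparenthesizes to u1 ⋆ u3
c(c(u2, u4), c(u1, u3)) unparenthesizes to u2 ⋆ u4 ⋆ u1 ⋆ u3
commutativity sorts the factors: u1 ⋆ u2 ⋆ u3 ⋆ u4

u1 ⋆ u2 ⋆ u3 ⋆ u4


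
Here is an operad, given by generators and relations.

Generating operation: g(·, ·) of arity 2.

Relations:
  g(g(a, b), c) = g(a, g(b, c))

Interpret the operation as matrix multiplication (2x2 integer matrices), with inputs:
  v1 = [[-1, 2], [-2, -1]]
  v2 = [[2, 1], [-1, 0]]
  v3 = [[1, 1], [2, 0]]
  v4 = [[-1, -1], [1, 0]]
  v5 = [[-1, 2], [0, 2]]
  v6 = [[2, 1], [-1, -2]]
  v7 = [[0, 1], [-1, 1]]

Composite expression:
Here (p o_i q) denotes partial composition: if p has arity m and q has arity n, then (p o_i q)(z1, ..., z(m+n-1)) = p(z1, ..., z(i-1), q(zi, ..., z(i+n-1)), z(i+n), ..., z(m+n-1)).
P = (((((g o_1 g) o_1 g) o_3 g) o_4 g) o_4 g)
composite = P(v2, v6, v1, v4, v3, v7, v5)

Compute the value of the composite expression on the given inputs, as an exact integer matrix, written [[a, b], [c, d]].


g(v2, v6) = [[3, 0], [-2, -1]]
g(v4, v3) = [[-3, -1], [1, 1]]
g(g(v4, v3), v7) = [[1, -4], [-1, 2]]
g(v1, g(g(v4, v3), v7)) = [[-3, 8], [-1, 6]]
g(g(v2, v6), g(v1, g(g(v4, v3), v7))) = [[-9, 24], [7, -22]]
g(g(g(v2, v6), g(v1, g(g(v4, v3), v7))), v5) = [[9, 30], [-7, -30]]

[[9, 30], [-7, -30]]


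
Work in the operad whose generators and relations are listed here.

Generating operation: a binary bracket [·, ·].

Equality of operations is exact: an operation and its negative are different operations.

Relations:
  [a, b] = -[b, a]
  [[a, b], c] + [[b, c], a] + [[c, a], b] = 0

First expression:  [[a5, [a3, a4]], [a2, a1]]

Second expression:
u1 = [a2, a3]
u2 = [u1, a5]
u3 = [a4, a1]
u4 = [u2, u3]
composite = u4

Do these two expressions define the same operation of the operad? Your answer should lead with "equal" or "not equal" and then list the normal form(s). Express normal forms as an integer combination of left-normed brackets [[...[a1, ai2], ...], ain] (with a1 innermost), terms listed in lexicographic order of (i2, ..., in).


not equal — first -[[[[a1, a2], a3], a4], a5] + [[[[a1, a2], a4], a3], a5] + [[[[a1, a2], a5], a3], a4] - [[[[a1, a2], a5], a4], a3], second [[[[a1, a4], a2], a3], a5] - [[[[a1, a4], a3], a2], a5] - [[[[a1, a4], a5], a2], a3] + [[[[a1, a4], a5], a3], a2]

Reducing the first expression gives -[[[[a1, a2], a3], a4], a5] + [[[[a1, a2], a4], a3], a5] + [[[[a1, a2], a5], a3], a4] - [[[[a1, a2], a5], a4], a3]
Reducing the second expression gives [[[[a1, a4], a2], a3], a5] - [[[[a1, a4], a3], a2], a5] - [[[[a1, a4], a5], a2], a3] + [[[[a1, a4], a5], a3], a2]
The normal forms differ: not equal.


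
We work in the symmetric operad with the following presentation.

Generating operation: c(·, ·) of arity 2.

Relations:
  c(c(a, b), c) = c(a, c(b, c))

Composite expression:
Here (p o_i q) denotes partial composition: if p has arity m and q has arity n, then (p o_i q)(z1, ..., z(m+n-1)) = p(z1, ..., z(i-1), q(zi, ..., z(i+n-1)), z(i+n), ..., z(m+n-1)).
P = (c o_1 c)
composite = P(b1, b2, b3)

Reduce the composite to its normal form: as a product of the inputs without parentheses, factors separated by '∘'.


Under associativity of c, the answer is the b's in reading order.
c(b1, b2) unparenthesizes to b1 ∘ b2
c(c(b1, b2), b3) unparenthesizes to b1 ∘ b2 ∘ b3

b1 ∘ b2 ∘ b3


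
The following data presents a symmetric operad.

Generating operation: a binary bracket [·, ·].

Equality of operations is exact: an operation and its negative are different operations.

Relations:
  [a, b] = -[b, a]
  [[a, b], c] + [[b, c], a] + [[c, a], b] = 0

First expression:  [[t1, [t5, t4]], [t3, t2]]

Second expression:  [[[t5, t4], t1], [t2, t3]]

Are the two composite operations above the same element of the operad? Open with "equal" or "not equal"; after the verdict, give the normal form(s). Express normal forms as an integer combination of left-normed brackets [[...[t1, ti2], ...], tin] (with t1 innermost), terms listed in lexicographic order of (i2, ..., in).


equal — both sides give [[[[t1, t4], t5], t2], t3] - [[[[t1, t4], t5], t3], t2] - [[[[t1, t5], t4], t2], t3] + [[[[t1, t5], t4], t3], t2]


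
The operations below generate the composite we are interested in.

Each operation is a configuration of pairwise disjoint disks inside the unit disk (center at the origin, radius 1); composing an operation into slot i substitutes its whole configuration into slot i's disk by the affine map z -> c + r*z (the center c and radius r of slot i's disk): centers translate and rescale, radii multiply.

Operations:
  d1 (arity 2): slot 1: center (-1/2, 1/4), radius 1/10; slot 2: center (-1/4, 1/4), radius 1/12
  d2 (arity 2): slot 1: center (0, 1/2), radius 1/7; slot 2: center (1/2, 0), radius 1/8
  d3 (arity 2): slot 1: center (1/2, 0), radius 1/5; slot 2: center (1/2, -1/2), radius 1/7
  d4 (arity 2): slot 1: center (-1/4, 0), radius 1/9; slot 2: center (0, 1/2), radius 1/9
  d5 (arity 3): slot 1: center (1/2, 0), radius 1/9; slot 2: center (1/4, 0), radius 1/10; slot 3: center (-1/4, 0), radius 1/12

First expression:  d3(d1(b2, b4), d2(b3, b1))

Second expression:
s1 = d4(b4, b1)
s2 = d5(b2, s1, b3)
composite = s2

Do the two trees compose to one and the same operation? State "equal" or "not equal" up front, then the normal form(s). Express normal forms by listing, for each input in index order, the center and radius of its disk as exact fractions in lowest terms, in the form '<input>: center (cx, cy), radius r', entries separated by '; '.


not equal: they reduce to b1: center (4/7, -1/2), radius 1/56; b2: center (2/5, 1/20), radius 1/50; b3: center (1/2, -3/7), radius 1/49; b4: center (9/20, 1/20), radius 1/60 and b1: center (1/4, 1/20), radius 1/90; b2: center (1/2, 0), radius 1/9; b3: center (-1/4, 0), radius 1/12; b4: center (9/40, 0), radius 1/90

The first composite normalizes to b1: center (4/7, -1/2), radius 1/56; b2: center (2/5, 1/20), radius 1/50; b3: center (1/2, -3/7), radius 1/49; b4: center (9/20, 1/20), radius 1/60
The second composite normalizes to b1: center (1/4, 1/20), radius 1/90; b2: center (1/2, 0), radius 1/9; b3: center (-1/4, 0), radius 1/12; b4: center (9/40, 0), radius 1/90
No match — not equal.


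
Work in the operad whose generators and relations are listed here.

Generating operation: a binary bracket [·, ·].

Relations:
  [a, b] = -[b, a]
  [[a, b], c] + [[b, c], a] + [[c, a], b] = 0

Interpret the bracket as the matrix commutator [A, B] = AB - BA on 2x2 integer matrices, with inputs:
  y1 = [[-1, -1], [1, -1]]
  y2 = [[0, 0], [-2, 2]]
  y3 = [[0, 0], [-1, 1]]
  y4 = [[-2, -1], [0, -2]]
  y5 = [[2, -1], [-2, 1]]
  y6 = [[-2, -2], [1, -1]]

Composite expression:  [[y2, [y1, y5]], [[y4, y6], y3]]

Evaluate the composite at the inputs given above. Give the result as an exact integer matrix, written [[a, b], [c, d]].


[[-6, 0], [-12, 6]]


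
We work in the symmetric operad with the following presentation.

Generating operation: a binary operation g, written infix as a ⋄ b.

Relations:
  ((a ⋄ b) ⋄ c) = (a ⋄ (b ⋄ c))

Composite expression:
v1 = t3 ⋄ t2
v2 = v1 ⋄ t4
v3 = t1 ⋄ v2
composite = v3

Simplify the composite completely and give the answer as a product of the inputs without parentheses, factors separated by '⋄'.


t1 ⋄ t3 ⋄ t2 ⋄ t4


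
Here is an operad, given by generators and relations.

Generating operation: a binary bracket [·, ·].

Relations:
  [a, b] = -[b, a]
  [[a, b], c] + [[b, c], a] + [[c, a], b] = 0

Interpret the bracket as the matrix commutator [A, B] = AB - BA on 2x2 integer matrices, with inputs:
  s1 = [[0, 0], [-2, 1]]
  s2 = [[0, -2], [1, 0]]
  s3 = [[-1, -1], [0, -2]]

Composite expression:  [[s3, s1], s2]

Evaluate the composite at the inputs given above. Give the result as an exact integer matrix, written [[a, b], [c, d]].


[s3, s1] = [[2, -1], [2, -2]]
[[s3, s1], s2] = [[3, -8], [-4, -3]]

[[3, -8], [-4, -3]]


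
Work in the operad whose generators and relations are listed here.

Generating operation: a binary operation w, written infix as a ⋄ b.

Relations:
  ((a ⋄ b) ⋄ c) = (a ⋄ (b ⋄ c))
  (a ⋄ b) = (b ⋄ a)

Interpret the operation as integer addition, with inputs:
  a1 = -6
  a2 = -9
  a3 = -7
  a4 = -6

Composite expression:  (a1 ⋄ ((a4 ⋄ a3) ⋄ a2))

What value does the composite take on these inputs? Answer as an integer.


-28


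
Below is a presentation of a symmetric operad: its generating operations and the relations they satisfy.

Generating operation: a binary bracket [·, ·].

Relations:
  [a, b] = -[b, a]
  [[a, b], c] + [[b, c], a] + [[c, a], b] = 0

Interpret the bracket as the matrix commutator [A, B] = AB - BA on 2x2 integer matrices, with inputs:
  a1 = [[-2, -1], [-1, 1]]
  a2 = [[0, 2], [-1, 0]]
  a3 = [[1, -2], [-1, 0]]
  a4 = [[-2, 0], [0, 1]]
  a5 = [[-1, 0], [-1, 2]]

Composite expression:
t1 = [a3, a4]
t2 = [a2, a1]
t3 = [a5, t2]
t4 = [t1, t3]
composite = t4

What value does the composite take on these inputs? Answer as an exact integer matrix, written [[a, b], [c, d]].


[[-36, 72], [36, 36]]


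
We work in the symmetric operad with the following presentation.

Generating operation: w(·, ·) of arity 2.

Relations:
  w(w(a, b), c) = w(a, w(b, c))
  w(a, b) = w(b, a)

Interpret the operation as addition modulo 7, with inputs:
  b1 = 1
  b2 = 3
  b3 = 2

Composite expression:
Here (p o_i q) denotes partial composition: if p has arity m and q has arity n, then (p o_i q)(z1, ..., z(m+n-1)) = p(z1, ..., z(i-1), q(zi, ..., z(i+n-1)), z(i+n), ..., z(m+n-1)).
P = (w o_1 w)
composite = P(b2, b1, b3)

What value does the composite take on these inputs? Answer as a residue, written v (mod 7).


w(b2, b1) = 4
w(w(b2, b1), b3) = 6

6 (mod 7)


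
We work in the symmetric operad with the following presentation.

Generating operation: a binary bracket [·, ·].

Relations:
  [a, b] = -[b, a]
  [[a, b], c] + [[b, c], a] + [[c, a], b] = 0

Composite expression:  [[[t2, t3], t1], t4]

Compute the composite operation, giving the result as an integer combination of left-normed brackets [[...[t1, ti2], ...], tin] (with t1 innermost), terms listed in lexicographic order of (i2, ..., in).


-[[[t1, t2], t3], t4] + [[[t1, t3], t2], t4]

Antisymmetry and Jacobi reduce to t1-anchored left-normed brackets.
Composite bracket: [[[t2, t3], t1], t4]
Full expansion: 8 signed words from ab - ba (2^3 = 8).
The t1-initial words carry the normal form:
  t1t2t3t4 appears with sign -1, giving the term -[[[t1, t2], t3], t4]
  t1t3t2t4 appears with sign +1, giving the term +[[[t1, t3], t2], t4]


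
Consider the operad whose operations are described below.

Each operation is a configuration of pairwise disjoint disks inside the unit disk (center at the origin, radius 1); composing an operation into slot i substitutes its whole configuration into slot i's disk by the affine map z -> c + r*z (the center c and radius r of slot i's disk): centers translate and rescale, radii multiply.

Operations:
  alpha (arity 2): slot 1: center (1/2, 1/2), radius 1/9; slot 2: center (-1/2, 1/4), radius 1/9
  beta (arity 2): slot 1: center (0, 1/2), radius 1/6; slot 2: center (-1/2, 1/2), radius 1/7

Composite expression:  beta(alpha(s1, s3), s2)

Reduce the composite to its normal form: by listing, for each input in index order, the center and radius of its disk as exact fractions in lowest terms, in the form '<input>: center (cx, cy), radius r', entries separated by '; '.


Each s-disk chains the slot maps above it in beta; radii multiply.
for s1, the 2-step affine chain lands on center (1/12, 7/12), radius 1/54
for s3, the 2-step affine chain lands on center (-1/12, 13/24), radius 1/54
for s2, the 1-step affine chain lands on center (-1/2, 1/2), radius 1/7

s1: center (1/12, 7/12), radius 1/54; s2: center (-1/2, 1/2), radius 1/7; s3: center (-1/12, 13/24), radius 1/54


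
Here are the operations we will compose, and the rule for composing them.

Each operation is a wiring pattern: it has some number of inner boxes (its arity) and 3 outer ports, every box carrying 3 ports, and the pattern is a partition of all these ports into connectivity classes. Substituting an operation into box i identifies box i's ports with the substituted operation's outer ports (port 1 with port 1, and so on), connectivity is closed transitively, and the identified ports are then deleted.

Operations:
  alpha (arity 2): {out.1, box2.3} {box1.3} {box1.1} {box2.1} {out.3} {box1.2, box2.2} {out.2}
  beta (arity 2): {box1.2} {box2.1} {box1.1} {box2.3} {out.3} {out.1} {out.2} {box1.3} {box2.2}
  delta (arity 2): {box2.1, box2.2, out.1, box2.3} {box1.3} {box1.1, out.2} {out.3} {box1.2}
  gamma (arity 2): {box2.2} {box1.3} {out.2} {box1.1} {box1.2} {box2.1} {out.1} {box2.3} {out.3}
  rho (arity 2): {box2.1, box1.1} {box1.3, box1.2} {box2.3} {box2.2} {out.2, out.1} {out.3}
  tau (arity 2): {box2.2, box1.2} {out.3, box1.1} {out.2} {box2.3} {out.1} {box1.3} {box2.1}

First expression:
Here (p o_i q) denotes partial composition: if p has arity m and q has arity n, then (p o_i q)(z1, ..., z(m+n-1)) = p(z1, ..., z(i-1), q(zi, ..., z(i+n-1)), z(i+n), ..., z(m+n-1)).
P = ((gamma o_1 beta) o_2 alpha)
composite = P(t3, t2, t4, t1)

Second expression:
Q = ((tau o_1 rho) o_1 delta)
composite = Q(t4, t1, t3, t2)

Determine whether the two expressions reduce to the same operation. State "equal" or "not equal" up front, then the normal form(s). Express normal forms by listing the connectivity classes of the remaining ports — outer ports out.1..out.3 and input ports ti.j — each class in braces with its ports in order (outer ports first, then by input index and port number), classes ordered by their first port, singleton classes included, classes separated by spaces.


not equal; the first gives {out.1} {out.2} {out.3} {t1.1} {t1.2} {t1.3} {t2.1} {t2.2, t4.2} {t2.3} {t3.1} {t3.2} {t3.3} {t4.1} {t4.3} and the second {out.1} {out.2} {out.3, t2.2} {t1.1, t1.2, t1.3, t3.1} {t2.1} {t2.3} {t3.2} {t3.3} {t4.1} {t4.2} {t4.3}

Reducing the first expression gives {out.1} {out.2} {out.3} {t1.1} {t1.2} {t1.3} {t2.1} {t2.2, t4.2} {t2.3} {t3.1} {t3.2} {t3.3} {t4.1} {t4.3}
Reducing the second expression gives {out.1} {out.2} {out.3, t2.2} {t1.1, t1.2, t1.3, t3.1} {t2.1} {t2.3} {t3.2} {t3.3} {t4.1} {t4.2} {t4.3}
The normal forms differ: not equal.


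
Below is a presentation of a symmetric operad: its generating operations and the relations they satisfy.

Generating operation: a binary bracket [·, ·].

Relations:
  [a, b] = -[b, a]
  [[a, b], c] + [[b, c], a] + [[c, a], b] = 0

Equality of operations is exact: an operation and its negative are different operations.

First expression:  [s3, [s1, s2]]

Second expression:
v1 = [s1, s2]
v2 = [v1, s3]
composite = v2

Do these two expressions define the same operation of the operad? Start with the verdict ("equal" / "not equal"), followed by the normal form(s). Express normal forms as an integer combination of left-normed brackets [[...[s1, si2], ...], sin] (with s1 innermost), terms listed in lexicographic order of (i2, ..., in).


not equal — first -[[s1, s2], s3], second [[s1, s2], s3]

In normal form, the first expression is -[[s1, s2], s3]
In normal form, the second expression is [[s1, s2], s3]
They disagree, so not equal.


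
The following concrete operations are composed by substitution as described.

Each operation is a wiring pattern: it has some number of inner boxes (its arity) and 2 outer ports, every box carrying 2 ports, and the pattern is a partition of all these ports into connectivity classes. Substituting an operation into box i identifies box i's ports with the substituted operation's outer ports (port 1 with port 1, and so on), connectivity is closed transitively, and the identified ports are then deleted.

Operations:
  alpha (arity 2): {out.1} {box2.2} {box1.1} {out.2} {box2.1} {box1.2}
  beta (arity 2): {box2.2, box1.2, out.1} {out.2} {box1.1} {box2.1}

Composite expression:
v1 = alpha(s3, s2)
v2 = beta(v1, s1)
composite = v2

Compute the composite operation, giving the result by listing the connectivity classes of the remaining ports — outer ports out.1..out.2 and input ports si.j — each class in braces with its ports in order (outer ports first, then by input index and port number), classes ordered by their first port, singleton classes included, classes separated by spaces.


{out.1, s1.2} {out.2} {s1.1} {s2.1} {s2.2} {s3.1} {s3.2}


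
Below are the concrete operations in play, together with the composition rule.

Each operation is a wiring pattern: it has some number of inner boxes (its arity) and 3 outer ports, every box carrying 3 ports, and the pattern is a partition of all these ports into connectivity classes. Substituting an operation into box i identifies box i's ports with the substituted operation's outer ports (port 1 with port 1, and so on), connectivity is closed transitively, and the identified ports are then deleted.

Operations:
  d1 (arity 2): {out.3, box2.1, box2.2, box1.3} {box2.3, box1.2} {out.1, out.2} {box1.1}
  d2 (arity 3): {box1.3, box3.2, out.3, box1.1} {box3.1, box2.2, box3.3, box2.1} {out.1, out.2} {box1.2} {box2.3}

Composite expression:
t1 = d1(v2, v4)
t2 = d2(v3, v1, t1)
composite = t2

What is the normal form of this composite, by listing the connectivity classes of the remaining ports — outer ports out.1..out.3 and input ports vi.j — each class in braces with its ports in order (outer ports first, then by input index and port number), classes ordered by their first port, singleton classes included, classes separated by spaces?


{out.1, out.2} {out.3, v1.1, v1.2, v2.3, v3.1, v3.3, v4.1, v4.2} {v1.3} {v2.1} {v2.2, v4.3} {v3.2}

Two ports join when wires chain via d2-identified ports.
after d1, the pattern on (v2, v4) reads {out.1, out.2} {out.3, v2.3, v4.1, v4.2} {v2.1} {v2.2, v4.3} (out.j = its outer ports)
after d2, the pattern on (v3, v1, v2, v4) reads {out.1, out.2} {out.3, v1.1, v1.2, v2.3, v3.1, v3.3, v4.1, v4.2} {v1.3} {v2.1} {v2.2, v4.3} {v3.2} (out.j = its outer ports)


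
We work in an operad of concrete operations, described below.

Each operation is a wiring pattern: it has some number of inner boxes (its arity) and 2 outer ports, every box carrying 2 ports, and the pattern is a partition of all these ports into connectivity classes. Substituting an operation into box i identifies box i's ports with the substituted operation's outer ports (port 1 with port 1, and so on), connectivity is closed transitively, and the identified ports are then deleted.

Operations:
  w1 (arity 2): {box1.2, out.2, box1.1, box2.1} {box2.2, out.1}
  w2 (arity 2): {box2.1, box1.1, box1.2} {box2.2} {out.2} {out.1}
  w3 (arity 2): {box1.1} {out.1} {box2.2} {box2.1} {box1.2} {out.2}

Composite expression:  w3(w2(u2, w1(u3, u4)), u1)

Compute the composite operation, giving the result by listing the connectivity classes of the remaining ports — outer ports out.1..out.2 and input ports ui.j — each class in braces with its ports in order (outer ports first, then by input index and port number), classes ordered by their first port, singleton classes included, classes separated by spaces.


{out.1} {out.2} {u1.1} {u1.2} {u2.1, u2.2, u4.2} {u3.1, u3.2, u4.1}


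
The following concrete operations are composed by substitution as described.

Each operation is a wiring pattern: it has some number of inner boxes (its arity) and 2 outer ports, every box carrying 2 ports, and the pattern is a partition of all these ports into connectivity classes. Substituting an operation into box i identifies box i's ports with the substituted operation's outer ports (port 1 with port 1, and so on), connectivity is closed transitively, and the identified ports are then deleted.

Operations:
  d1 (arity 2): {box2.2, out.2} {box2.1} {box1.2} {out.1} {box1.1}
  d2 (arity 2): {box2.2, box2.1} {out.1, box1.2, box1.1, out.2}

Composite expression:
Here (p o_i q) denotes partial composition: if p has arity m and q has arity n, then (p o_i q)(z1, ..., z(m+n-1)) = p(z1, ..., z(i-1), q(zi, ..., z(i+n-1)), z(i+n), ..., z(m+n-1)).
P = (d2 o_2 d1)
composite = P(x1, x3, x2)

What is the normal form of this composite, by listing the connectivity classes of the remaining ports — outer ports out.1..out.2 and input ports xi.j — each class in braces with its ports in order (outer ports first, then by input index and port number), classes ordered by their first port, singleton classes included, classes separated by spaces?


{out.1, out.2, x1.1, x1.2} {x2.1} {x2.2} {x3.1} {x3.2}

Reachability decides: close wires over d2-identified ports.
stage d1: inputs (x3, x2), connectivity {out.1} {out.2, x2.2} {x2.1} {x3.1} {x3.2}, out.j its boundary
stage d2: inputs (x1, x3, x2), connectivity {out.1, out.2, x1.1, x1.2} {x2.1} {x2.2} {x3.1} {x3.2}, out.j its boundary


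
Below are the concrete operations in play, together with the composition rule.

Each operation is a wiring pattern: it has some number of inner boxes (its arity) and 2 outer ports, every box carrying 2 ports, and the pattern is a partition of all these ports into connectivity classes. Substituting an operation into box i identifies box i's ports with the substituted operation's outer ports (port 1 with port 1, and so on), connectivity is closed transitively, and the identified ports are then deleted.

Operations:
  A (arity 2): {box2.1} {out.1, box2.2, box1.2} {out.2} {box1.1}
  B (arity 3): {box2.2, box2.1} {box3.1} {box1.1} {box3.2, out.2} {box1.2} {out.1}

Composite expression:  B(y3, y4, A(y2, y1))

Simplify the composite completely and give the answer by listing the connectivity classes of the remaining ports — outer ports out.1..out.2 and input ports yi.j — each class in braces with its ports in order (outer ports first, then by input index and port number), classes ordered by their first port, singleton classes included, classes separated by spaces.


{out.1} {out.2} {y1.1} {y1.2, y2.2} {y2.1} {y3.1} {y3.2} {y4.1, y4.2}

Connectivity passes through glued B-boundaries; trace each wire chain.
stage A: inputs (y2, y1), connectivity {out.1, y1.2, y2.2} {out.2} {y1.1} {y2.1}, out.j its boundary
stage B: inputs (y3, y4, y2, y1), connectivity {out.1} {out.2} {y1.1} {y1.2, y2.2} {y2.1} {y3.1} {y3.2} {y4.1, y4.2}, out.j its boundary


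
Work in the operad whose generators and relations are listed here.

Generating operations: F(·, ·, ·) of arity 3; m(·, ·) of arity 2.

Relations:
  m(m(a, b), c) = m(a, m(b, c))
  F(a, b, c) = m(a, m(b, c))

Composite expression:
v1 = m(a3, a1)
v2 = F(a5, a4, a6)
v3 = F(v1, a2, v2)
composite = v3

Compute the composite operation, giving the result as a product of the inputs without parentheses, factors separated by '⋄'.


a3 ⋄ a1 ⋄ a2 ⋄ a5 ⋄ a4 ⋄ a6


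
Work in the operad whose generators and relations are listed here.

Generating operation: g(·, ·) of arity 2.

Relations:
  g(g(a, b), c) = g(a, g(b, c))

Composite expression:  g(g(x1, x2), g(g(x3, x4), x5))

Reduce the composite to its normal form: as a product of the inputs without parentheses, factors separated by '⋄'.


x1 ⋄ x2 ⋄ x3 ⋄ x4 ⋄ x5

All parenthesizations of g agree; list the x-inputs left to right.
g(x1, x2) unparenthesizes to x1 ⋄ x2
g(x3, x4) unparenthesizes to x3 ⋄ x4
g(g(x3, x4), x5) unparenthesizes to x3 ⋄ x4 ⋄ x5
g(g(x1, x2), g(g(x3, x4), x5)) unparenthesizes to x1 ⋄ x2 ⋄ x3 ⋄ x4 ⋄ x5


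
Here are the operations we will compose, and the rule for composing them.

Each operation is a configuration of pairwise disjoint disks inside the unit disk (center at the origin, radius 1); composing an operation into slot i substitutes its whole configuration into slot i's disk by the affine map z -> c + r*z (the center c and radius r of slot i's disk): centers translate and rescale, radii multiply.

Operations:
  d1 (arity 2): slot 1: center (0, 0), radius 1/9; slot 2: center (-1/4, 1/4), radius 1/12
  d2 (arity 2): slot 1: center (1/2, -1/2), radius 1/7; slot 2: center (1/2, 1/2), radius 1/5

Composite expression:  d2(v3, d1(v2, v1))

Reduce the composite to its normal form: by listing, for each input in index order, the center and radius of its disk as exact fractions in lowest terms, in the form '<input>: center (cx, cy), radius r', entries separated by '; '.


v1: center (9/20, 11/20), radius 1/60; v2: center (1/2, 1/2), radius 1/45; v3: center (1/2, -1/2), radius 1/7

Only the slot chain above each v matters under d2; compose those maps.
for v3, the 1-step affine chain lands on center (1/2, -1/2), radius 1/7
for v2, the 2-step affine chain lands on center (1/2, 1/2), radius 1/45
for v1, the 2-step affine chain lands on center (9/20, 11/20), radius 1/60


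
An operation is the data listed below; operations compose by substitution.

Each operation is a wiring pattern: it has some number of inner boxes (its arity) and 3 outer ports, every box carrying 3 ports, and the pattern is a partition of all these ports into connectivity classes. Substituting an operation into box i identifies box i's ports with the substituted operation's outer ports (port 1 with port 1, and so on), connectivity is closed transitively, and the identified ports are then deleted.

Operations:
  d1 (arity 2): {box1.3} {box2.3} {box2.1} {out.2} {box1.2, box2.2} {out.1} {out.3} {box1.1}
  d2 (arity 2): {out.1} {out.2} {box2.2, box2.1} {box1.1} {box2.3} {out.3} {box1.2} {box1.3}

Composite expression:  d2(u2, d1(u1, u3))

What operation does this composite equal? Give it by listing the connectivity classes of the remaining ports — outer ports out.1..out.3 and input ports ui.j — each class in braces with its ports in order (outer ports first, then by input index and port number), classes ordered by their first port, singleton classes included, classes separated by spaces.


After gluing at d2, chains via deleted ports link the u-ports.
stage d1: inputs (u1, u3), connectivity {out.1} {out.2} {out.3} {u1.1} {u1.2, u3.2} {u1.3} {u3.1} {u3.3}, out.j its boundary
stage d2: inputs (u2, u1, u3), connectivity {out.1} {out.2} {out.3} {u1.1} {u1.2, u3.2} {u1.3} {u2.1} {u2.2} {u2.3} {u3.1} {u3.3}, out.j its boundary

{out.1} {out.2} {out.3} {u1.1} {u1.2, u3.2} {u1.3} {u2.1} {u2.2} {u2.3} {u3.1} {u3.3}


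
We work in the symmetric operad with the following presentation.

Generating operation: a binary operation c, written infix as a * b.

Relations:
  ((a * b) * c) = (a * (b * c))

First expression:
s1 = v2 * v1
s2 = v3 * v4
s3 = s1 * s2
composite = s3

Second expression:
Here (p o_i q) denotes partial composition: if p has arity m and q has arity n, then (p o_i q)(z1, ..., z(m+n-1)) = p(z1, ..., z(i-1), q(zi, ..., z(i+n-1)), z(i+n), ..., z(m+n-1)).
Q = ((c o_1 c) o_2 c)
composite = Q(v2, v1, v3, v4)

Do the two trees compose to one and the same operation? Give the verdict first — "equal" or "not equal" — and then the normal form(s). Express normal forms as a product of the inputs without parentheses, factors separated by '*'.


Normal form of the first expression: v2 * v1 * v3 * v4
Normal form of the second expression: v2 * v1 * v3 * v4
Identical normal forms: equal.

equal; the common form is v2 * v1 * v3 * v4


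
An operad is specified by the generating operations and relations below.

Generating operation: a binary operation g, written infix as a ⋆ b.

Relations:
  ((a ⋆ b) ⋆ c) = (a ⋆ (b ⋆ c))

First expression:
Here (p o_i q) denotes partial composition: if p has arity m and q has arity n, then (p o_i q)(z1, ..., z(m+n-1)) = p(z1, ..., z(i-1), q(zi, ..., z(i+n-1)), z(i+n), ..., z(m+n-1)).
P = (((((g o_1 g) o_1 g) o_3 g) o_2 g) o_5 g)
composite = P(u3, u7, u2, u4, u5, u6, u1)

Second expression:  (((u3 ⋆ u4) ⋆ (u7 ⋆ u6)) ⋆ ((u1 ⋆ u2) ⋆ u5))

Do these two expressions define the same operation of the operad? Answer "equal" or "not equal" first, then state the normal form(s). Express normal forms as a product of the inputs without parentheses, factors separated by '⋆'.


not equal; first: u3 ⋆ u7 ⋆ u2 ⋆ u4 ⋆ u5 ⋆ u6 ⋆ u1; second: u3 ⋆ u4 ⋆ u7 ⋆ u6 ⋆ u1 ⋆ u2 ⋆ u5

The first expression, normalized: u3 ⋆ u7 ⋆ u2 ⋆ u4 ⋆ u5 ⋆ u6 ⋆ u1
The second expression, normalized: u3 ⋆ u4 ⋆ u7 ⋆ u6 ⋆ u1 ⋆ u2 ⋆ u5
The forms do not match — not equal.


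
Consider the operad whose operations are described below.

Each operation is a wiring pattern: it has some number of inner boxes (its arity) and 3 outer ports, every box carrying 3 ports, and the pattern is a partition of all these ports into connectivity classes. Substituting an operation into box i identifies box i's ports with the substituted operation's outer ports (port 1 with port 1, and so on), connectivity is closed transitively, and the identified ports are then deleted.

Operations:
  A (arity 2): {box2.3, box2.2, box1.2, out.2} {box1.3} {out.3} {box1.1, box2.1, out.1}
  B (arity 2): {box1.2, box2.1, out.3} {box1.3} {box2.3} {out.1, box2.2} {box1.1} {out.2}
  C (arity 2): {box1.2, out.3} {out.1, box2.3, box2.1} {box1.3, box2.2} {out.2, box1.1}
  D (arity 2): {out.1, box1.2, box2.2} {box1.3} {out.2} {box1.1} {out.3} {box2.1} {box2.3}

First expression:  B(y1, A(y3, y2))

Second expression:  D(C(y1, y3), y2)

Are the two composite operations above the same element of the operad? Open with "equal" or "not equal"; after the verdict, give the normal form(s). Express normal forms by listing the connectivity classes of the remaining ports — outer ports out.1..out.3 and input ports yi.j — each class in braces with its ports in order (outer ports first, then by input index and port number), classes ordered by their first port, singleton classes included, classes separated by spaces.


not equal; first: {out.1, y2.2, y2.3, y3.2} {out.2} {out.3, y1.2, y2.1, y3.1} {y1.1} {y1.3} {y3.3}; second: {out.1, y1.1, y2.2} {out.2} {out.3} {y1.2} {y1.3, y3.2} {y2.1} {y2.3} {y3.1, y3.3}

Normal form of the first expression: {out.1, y2.2, y2.3, y3.2} {out.2} {out.3, y1.2, y2.1, y3.1} {y1.1} {y1.3} {y3.3}
Normal form of the second expression: {out.1, y1.1, y2.2} {out.2} {out.3} {y1.2} {y1.3, y3.2} {y2.1} {y2.3} {y3.1, y3.3}
The forms do not match — not equal.


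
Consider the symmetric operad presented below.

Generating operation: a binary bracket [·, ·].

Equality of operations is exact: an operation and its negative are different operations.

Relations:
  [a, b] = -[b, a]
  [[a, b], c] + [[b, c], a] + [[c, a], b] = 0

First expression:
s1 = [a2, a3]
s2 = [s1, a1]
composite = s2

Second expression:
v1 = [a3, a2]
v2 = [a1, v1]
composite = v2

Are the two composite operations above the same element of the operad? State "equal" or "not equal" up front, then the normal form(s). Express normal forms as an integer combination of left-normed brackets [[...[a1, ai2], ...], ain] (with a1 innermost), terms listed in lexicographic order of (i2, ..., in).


equal; the common form is -[[a1, a2], a3] + [[a1, a3], a2]

The first expression reduces to -[[a1, a2], a3] + [[a1, a3], a2]
The second expression reduces to -[[a1, a2], a3] + [[a1, a3], a2]
The normal forms match — equal.


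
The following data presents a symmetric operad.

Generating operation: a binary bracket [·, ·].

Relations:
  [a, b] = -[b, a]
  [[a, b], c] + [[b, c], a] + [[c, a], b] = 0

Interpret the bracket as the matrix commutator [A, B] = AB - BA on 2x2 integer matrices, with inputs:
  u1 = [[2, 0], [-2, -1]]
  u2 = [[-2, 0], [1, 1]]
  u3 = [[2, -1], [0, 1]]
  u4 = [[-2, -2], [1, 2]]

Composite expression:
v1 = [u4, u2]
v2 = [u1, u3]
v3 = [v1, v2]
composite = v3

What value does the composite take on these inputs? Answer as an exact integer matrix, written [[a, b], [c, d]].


[[15, -12], [-12, -15]]

[u4, u2] = [[-2, -6], [1, 2]]
[u1, u3] = [[-2, -3], [-2, 2]]
[[u4, u2], [u1, u3]] = [[15, -12], [-12, -15]]


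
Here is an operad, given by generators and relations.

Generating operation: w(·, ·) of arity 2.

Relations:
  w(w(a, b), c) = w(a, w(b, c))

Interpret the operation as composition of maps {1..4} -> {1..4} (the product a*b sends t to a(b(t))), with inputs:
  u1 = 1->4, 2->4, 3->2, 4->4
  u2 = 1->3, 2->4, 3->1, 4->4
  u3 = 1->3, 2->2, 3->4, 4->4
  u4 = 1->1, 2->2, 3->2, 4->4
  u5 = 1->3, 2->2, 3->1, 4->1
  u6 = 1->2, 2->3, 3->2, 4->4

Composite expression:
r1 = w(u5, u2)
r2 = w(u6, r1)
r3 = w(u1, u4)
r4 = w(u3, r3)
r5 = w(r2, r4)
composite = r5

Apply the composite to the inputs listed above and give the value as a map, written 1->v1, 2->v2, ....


1->2, 2->2, 3->2, 4->2

w(u5, u2) = 1->1, 2->1, 3->3, 4->1
w(u6, w(u5, u2)) = 1->2, 2->2, 3->2, 4->2
w(u1, u4) = 1->4, 2->4, 3->4, 4->4
w(u3, w(u1, u4)) = 1->4, 2->4, 3->4, 4->4
w(w(u6, w(u5, u2)), w(u3, w(u1, u4))) = 1->2, 2->2, 3->2, 4->2


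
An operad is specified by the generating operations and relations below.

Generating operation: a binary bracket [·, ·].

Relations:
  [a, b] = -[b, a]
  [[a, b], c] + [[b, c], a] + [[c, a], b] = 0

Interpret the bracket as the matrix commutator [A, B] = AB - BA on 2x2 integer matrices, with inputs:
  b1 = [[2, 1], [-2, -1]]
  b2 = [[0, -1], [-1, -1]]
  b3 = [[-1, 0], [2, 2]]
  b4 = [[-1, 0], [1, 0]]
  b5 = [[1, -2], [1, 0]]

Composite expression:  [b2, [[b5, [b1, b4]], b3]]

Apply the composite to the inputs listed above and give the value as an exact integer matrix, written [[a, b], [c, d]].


[[28, 35], [-7, -28]]

[b1, b4] = [[1, 1], [-1, -1]]
[b5, [b1, b4]] = [[1, 5], [3, -1]]
[[b5, [b1, b4]], b3] = [[10, 15], [-13, -10]]
[b2, [[b5, [b1, b4]], b3]] = [[28, 35], [-7, -28]]


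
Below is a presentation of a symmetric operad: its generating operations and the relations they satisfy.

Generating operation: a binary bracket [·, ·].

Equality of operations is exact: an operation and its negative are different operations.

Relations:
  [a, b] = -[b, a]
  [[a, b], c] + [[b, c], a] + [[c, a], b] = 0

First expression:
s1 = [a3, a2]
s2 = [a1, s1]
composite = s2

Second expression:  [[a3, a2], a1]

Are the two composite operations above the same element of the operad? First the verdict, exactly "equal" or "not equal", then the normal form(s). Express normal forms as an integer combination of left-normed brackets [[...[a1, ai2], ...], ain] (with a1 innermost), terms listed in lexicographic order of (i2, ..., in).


not equal: they reduce to -[[a1, a2], a3] + [[a1, a3], a2] and [[a1, a2], a3] - [[a1, a3], a2]

The first expression, normalized: -[[a1, a2], a3] + [[a1, a3], a2]
The second expression, normalized: [[a1, a2], a3] - [[a1, a3], a2]
They disagree, so not equal.


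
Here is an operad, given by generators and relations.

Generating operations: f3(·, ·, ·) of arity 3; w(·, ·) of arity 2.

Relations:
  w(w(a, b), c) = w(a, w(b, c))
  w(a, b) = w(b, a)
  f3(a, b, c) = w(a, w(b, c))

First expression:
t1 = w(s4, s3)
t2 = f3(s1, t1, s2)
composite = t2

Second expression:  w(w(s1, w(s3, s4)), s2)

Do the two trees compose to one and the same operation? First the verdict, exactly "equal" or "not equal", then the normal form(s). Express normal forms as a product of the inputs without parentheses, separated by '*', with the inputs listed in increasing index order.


Reducing the first expression gives s1 * s2 * s3 * s4
Reducing the second expression gives s1 * s2 * s3 * s4
The normal forms match — equal.

equal; the common form is s1 * s2 * s3 * s4


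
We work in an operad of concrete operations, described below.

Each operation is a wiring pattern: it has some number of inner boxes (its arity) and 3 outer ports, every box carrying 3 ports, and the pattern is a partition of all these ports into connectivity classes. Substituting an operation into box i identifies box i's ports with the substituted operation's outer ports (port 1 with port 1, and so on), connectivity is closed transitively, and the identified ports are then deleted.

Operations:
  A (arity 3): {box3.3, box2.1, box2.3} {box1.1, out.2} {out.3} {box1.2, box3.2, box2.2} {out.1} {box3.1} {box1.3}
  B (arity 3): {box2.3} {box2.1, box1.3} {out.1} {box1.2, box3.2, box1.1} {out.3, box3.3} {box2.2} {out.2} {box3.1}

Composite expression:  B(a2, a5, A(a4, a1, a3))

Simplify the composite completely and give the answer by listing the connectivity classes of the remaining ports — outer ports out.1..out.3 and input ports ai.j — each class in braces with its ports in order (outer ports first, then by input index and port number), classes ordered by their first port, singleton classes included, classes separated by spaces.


{out.1} {out.2} {out.3} {a1.1, a1.3, a3.3} {a1.2, a3.2, a4.2} {a2.1, a2.2, a4.1} {a2.3, a5.1} {a3.1} {a4.3} {a5.2} {a5.3}

Substituting into B glues patterns; closure does the rest.
the subtree at A composes to {out.1} {out.2, a4.1} {out.3} {a1.1, a1.3, a3.3} {a1.2, a3.2, a4.2} {a3.1} {a4.3} on (a4, a1, a3); out.j = own outer ports
the subtree at B composes to {out.1} {out.2} {out.3} {a1.1, a1.3, a3.3} {a1.2, a3.2, a4.2} {a2.1, a2.2, a4.1} {a2.3, a5.1} {a3.1} {a4.3} {a5.2} {a5.3} on (a2, a5, a4, a1, a3); out.j = own outer ports


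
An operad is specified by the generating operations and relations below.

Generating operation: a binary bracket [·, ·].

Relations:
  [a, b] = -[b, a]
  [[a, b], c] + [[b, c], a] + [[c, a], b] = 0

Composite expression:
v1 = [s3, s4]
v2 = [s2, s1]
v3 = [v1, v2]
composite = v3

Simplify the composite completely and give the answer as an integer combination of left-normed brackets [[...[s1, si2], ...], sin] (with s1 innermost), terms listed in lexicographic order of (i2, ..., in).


[[[s1, s2], s3], s4] - [[[s1, s2], s4], s3]


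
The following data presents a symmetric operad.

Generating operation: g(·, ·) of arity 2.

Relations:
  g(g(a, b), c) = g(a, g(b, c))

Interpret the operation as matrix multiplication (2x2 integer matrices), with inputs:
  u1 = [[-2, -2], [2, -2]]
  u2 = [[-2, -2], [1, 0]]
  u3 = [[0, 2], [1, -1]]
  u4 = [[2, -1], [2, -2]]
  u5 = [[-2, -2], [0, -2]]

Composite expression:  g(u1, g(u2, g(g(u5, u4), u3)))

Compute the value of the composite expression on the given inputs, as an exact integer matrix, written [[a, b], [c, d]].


g(u5, u4) = [[-8, 6], [-4, 4]]
g(g(u5, u4), u3) = [[6, -22], [4, -12]]
g(u2, g(g(u5, u4), u3)) = [[-20, 68], [6, -22]]
g(u1, g(u2, g(g(u5, u4), u3))) = [[28, -92], [-52, 180]]

[[28, -92], [-52, 180]]
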